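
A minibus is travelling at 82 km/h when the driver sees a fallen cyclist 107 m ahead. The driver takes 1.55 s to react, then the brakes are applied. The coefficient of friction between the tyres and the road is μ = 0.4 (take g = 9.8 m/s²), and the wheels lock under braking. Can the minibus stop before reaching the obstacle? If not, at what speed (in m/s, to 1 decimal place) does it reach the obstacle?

82 km/h ÷ 3.6 = 22.7778 m/s.
a = μg = 0.4 × 9.8 = 3.920 m/s².
Reaction distance = 22.7778 × 1.55 = 35.306 m.
Braking distance = v²/(2a) = 518.828 / 7.840 = 66.177 m.
Total stopping distance = 35.306 + 66.177 = 101.483 m, vs 107 m available — it stops with 107 − 101.483 = 5.517 m to spare.

Yes — it stops about 5.5 m short of the obstacle, so it never reaches it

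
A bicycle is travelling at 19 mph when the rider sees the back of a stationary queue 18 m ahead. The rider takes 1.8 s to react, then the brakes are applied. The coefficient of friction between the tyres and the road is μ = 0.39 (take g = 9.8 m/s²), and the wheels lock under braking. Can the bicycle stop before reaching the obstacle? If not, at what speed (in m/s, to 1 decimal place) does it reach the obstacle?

19 mph × 0.44704 = 8.4938 m/s.
a = μg = 0.39 × 9.8 = 3.822 m/s².
Reaction distance = 8.4938 × 1.8 = 15.289 m.
Braking distance needed to stop: v²/(2a) = 72.145 / 7.644 = 9.438 m, so total needed = 15.289 + 9.438 = 24.727 m > 18 m — it cannot stop.
Distance remaining when braking begins: 18 − 15.289 = 2.711 m.
v² = v₀² − 2a·d = 72.145 − 2 × 3.822 × 2.711 = 51.422 m²/s².
v = √51.422 = 7.171 m/s.

No — it strikes the obstacle at 7.2 m/s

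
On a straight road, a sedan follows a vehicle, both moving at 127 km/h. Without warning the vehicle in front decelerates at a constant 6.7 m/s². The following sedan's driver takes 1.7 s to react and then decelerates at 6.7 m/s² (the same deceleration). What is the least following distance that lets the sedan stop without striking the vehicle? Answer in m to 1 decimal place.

127 km/h ÷ 3.6 = 35.2778 m/s.
Leader travels v²/(2a_L) = 1244.523 / 13.400 = 92.875 m before stopping.
Follower covers v·t_r = 35.2778 × 1.7 = 59.972 m while reacting, then v²/(2a_F) = 1244.523 / 13.400 = 92.875 m while braking, for a total of 59.972 + 92.875 = 152.847 m.
Since a_F ≤ a_L and the follower starts braking later, the follower is never slower than the leader, so the closest approach is when both have stopped.
Minimum gap = 152.847 − 92.875 = 59.972 m.

Minimum gap ≈ 60.0 m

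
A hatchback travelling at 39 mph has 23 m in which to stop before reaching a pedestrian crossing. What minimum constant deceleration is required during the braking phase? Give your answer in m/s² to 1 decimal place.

39 mph × 0.44704 = 17.4346 m/s.
v² = 2a·d ⇒ a = v²/(2d) = 17.4346² / (2 × 23.000) = 303.965 / 46.000 = 6.6079 m/s².

Required deceleration ≈ 6.6 m/s²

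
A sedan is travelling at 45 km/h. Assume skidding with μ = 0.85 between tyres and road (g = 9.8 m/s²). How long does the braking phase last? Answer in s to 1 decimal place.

Braking time ≈ 1.5 s

45 km/h ÷ 3.6 = 12.5000 m/s.
a = μg = 0.85 × 9.8 = 8.330 m/s².
Braking time = v/a = 12.5000 / 8.330 = 1.501 s.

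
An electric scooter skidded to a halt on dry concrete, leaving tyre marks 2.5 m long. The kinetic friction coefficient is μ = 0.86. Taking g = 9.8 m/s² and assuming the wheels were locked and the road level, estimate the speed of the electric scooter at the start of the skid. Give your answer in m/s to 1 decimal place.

Initial speed ≈ 6.5 m/s

Deceleration a = μg = 0.86 × 9.8 = 8.428 m/s².
v = √(2a·d) = √(2 × 8.428 × 2.5) = √42.140 = 6.4915 m/s.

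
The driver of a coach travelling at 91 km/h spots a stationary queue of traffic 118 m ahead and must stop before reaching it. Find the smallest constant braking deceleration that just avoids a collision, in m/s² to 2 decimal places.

91 km/h ÷ 3.6 = 25.2778 m/s.
v² = 2a·d ⇒ a = v²/(2d) = 25.2778² / (2 × 118.000) = 638.967 / 236.000 = 2.7075 m/s².

Required deceleration ≈ 2.71 m/s²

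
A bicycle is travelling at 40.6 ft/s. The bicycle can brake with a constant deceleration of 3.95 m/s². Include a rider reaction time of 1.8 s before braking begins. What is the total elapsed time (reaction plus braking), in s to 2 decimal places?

Total time ≈ 4.93 s

40.6 ft/s × 0.3048 = 12.3749 m/s.
Braking time = v/a = 12.3749 / 3.950 = 3.133 s.
Total = 1.8 + 3.133 = 4.933 s.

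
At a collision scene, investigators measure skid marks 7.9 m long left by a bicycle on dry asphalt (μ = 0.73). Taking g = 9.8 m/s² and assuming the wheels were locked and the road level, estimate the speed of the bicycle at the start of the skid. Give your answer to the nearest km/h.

Initial speed ≈ 38 km/h

Deceleration a = μg = 0.73 × 9.8 = 7.154 m/s².
v = √(2a·d) = √(2 × 7.154 × 7.9) = √113.033 = 10.6317 m/s.
= 10.6317 × 3.6 = 38.274 km/h.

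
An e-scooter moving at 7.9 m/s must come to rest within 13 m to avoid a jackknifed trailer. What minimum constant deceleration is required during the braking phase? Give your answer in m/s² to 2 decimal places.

Required deceleration ≈ 2.40 m/s²

v² = 2a·d ⇒ a = v²/(2d) = 7.9000² / (2 × 13.000) = 62.410 / 26.000 = 2.4004 m/s².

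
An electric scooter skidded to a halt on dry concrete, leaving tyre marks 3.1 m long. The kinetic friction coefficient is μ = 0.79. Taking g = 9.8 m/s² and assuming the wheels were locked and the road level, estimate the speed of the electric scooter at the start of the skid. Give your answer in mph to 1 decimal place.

Initial speed ≈ 15.5 mph

Deceleration a = μg = 0.79 × 9.8 = 7.742 m/s².
v = √(2a·d) = √(2 × 7.742 × 3.1) = √48.000 = 6.9282 m/s.
= 6.9282 ÷ 0.44704 = 15.498 mph.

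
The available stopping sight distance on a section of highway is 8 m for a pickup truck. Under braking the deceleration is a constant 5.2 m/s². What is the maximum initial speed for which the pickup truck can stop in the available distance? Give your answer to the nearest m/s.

v²/(2a) = d ⇒ v = √(2 × 5.200 × 8) = √83.20 = 9.1214 m/s.

Maximum speed ≈ 9 m/s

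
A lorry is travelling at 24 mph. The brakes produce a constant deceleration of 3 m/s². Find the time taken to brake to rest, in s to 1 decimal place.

24 mph × 0.44704 = 10.7290 m/s.
Braking time = v/a = 10.7290 / 3.000 = 3.576 s.

Braking time ≈ 3.6 s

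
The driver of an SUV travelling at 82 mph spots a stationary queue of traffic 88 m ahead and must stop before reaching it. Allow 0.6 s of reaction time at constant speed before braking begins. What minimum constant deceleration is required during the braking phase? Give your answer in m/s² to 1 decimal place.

Required deceleration ≈ 10.2 m/s²

82 mph × 0.44704 = 36.6573 m/s.
Distance covered during reaction = 36.6573 × 0.6 = 21.994 m.
Distance available for braking: 88 − 21.994 = 66.006 m.
v² = 2a·d ⇒ a = v²/(2d) = 36.6573² / (2 × 66.006) = 1343.758 / 132.012 = 10.1791 m/s².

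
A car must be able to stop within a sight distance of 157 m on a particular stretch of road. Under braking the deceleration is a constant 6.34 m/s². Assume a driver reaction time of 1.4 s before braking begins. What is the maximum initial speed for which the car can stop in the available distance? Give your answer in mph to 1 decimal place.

Stopping distance: v·t_r + v²/(2a) = 157 with t_r = 1.4 s and a = 6.340 m/s².
So v² + 17.752 v − 1990.76 = 0.
Positive root: v = −a·t_r + √((a·t_r)² + 2a·d) = −8.876 + √(78.783 + 1990.76) = 36.6162 m/s.
36.6162 m/s ÷ 0.44704 = 81.908 mph.

Maximum speed ≈ 81.9 mph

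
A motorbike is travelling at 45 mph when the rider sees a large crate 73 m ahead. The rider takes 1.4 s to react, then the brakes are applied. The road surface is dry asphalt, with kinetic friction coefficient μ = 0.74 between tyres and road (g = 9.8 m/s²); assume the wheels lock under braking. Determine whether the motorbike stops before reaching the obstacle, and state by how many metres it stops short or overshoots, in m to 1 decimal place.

45 mph × 0.44704 = 20.1168 m/s.
a = μg = 0.74 × 9.8 = 7.252 m/s².
Reaction distance = 20.1168 × 1.4 = 28.164 m.
Braking distance = v²/(2a) = 404.686 / 14.504 = 27.902 m.
Total stopping distance = 28.164 + 27.902 = 56.066 m, vs 73 m available — it stops with 73 − 56.066 = 16.934 m to spare.

Yes — it stops 16.9 m short of the obstacle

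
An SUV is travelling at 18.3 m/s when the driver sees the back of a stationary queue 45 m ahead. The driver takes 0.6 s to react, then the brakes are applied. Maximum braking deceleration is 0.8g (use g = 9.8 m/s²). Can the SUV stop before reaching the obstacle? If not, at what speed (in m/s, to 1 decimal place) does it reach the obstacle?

Yes — it stops about 12.7 m short of the obstacle, so it never reaches it

a = 0.8 × 9.8 = 7.840 m/s².
Reaction distance = 18.3000 × 0.6 = 10.980 m.
Braking distance = v²/(2a) = 334.890 / 15.680 = 21.358 m.
Total stopping distance = 10.980 + 21.358 = 32.338 m, vs 45 m available — it stops with 45 − 32.338 = 12.662 m to spare.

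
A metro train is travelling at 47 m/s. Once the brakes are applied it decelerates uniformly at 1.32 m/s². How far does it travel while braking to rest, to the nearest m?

Braking distance = v²/(2a) = 47.0000² / (2 × 1.320) = 2209.000 / 2.640 = 836.742 m.

Braking distance ≈ 837 m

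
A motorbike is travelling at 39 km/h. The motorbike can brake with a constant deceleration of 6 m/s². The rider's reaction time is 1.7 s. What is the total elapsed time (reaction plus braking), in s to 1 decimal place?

39 km/h ÷ 3.6 = 10.8333 m/s.
Braking time = v/a = 10.8333 / 6.000 = 1.806 s.
Total = 1.7 + 1.806 = 3.506 s.

Total time ≈ 3.5 s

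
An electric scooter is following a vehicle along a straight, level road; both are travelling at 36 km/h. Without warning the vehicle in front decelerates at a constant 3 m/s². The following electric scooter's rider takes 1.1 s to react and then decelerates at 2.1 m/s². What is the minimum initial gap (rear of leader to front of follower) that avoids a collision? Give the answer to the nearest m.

Minimum gap ≈ 18 m

36 km/h ÷ 3.6 = 10.0000 m/s.
Leader travels v²/(2a_L) = 100.000 / 6.000 = 16.667 m before stopping.
Follower covers v·t_r = 10.0000 × 1.1 = 11.000 m while reacting, then v²/(2a_F) = 100.000 / 4.200 = 23.810 m while braking, for a total of 11.000 + 23.810 = 34.810 m.
Since a_F ≤ a_L and the follower starts braking later, the follower is never slower than the leader, so the closest approach is when both have stopped.
Minimum gap = 34.810 − 16.667 = 18.143 m.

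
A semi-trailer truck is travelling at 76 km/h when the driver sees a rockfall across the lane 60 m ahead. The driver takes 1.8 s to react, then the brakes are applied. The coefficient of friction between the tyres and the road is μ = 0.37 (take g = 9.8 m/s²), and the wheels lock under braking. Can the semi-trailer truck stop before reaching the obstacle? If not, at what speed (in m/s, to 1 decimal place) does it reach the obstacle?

76 km/h ÷ 3.6 = 21.1111 m/s.
a = μg = 0.37 × 9.8 = 3.626 m/s².
Reaction distance = 21.1111 × 1.8 = 38.000 m.
Braking distance needed to stop: v²/(2a) = 445.679 / 7.252 = 61.456 m, so total needed = 38.000 + 61.456 = 99.456 m > 60 m — it cannot stop.
Distance remaining when braking begins: 60 − 38.000 = 22.000 m.
v² = v₀² − 2a·d = 445.679 − 2 × 3.626 × 22.000 = 286.135 m²/s².
v = √286.135 = 16.916 m/s.

No — it strikes the obstacle at 16.9 m/s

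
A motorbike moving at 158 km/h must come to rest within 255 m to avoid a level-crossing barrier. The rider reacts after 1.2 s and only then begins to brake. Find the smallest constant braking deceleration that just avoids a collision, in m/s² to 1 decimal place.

158 km/h ÷ 3.6 = 43.8889 m/s.
Distance covered during reaction = 43.8889 × 1.2 = 52.667 m.
Distance available for braking: 255 − 52.667 = 202.333 m.
v² = 2a·d ⇒ a = v²/(2d) = 43.8889² / (2 × 202.333) = 1926.236 / 404.666 = 4.7601 m/s².

Required deceleration ≈ 4.8 m/s²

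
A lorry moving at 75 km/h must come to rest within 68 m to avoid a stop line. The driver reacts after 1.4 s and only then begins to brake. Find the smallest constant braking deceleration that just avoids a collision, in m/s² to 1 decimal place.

Required deceleration ≈ 5.6 m/s²

75 km/h ÷ 3.6 = 20.8333 m/s.
Distance covered during reaction = 20.8333 × 1.4 = 29.167 m.
Distance available for braking: 68 − 29.167 = 38.833 m.
v² = 2a·d ⇒ a = v²/(2d) = 20.8333² / (2 × 38.833) = 434.026 / 77.666 = 5.5884 m/s².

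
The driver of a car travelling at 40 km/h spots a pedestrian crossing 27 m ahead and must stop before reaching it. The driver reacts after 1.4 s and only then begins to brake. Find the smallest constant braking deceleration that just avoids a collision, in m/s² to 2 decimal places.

Required deceleration ≈ 5.39 m/s²

40 km/h ÷ 3.6 = 11.1111 m/s.
Distance covered during reaction = 11.1111 × 1.4 = 15.556 m.
Distance available for braking: 27 − 15.556 = 11.444 m.
v² = 2a·d ⇒ a = v²/(2d) = 11.1111² / (2 × 11.444) = 123.457 / 22.888 = 5.3940 m/s².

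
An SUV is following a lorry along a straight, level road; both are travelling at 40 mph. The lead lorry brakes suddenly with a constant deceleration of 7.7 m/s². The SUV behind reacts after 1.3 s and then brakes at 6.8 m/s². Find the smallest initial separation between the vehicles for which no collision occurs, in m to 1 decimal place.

40 mph × 0.44704 = 17.8816 m/s.
Leader travels v²/(2a_L) = 319.752 / 15.400 = 20.763 m before stopping.
Follower covers v·t_r = 17.8816 × 1.3 = 23.246 m while reacting, then v²/(2a_F) = 319.752 / 13.600 = 23.511 m while braking, for a total of 23.246 + 23.511 = 46.757 m.
Since a_F ≤ a_L and the follower starts braking later, the follower is never slower than the leader, so the closest approach is when both have stopped.
Minimum gap = 46.757 − 20.763 = 25.994 m.

Minimum gap ≈ 26.0 m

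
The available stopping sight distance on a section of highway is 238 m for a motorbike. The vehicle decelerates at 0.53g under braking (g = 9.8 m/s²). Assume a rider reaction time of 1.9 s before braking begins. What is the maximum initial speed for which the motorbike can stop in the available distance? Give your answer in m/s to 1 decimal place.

Maximum speed ≈ 40.8 m/s

a = 0.53 × 9.8 = 5.194 m/s².
Stopping distance: v·t_r + v²/(2a) = 238 with t_r = 1.9 s and a = 5.194 m/s².
So v² + 19.737 v − 2472.34 = 0.
Positive root: v = −a·t_r + √((a·t_r)² + 2a·d) = −9.869 + √(97.397 + 2472.34) = 40.8236 m/s.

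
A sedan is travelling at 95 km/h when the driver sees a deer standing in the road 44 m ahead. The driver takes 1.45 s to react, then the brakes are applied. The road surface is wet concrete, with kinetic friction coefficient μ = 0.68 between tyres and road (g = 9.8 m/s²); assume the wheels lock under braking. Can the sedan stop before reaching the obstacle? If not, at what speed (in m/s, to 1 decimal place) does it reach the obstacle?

95 km/h ÷ 3.6 = 26.3889 m/s.
a = μg = 0.68 × 9.8 = 6.664 m/s².
Reaction distance = 26.3889 × 1.45 = 38.264 m.
Braking distance needed to stop: v²/(2a) = 696.374 / 13.328 = 52.249 m, so total needed = 38.264 + 52.249 = 90.513 m > 44 m — it cannot stop.
Distance remaining when braking begins: 44 − 38.264 = 5.736 m.
v² = v₀² − 2a·d = 696.374 − 2 × 6.664 × 5.736 = 619.925 m²/s².
v = √619.925 = 24.898 m/s.

No — it strikes the obstacle at 24.9 m/s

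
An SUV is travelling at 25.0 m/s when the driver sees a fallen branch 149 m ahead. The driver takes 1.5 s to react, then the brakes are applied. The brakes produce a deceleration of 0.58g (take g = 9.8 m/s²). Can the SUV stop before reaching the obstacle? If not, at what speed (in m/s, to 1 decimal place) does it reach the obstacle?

a = 0.58 × 9.8 = 5.684 m/s².
Reaction distance = 25.0000 × 1.5 = 37.500 m.
Braking distance = v²/(2a) = 625.000 / 11.368 = 54.979 m.
Total stopping distance = 37.500 + 54.979 = 92.479 m, vs 149 m available — it stops with 149 − 92.479 = 56.521 m to spare.

Yes — it stops about 56.5 m short of the obstacle, so it never reaches it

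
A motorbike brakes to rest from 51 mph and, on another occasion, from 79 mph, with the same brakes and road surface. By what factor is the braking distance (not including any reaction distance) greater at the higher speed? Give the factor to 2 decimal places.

Factor ≈ 2.40

Braking distance d = v²/(2a), so with a fixed, d ∝ v².
Factor = (79/51)² = 1.5490² = 2.3994.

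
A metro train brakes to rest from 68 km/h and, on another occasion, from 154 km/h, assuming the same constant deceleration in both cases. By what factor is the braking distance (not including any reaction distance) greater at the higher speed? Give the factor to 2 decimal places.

Braking distance d = v²/(2a), so with a fixed, d ∝ v².
Factor = (154/68)² = 2.2647² = 5.1289.

Factor ≈ 5.13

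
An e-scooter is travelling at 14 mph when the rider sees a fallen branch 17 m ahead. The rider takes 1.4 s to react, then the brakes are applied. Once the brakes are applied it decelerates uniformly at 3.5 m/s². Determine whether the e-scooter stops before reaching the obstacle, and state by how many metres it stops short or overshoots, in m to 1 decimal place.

14 mph × 0.44704 = 6.2586 m/s.
Reaction distance = 6.2586 × 1.4 = 8.762 m.
Braking distance = v²/(2a) = 39.170 / 7.000 = 5.596 m.
Total stopping distance = 8.762 + 5.596 = 14.358 m, vs 17 m available — it stops with 17 − 14.358 = 2.642 m to spare.

Yes — it stops 2.6 m short of the obstacle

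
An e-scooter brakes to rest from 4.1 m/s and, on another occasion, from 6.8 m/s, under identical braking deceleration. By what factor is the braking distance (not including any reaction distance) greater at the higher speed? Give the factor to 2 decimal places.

Factor ≈ 2.75

Braking distance d = v²/(2a), so with a fixed, d ∝ v².
Factor = (6.8/4.1)² = 1.6585² = 2.7506.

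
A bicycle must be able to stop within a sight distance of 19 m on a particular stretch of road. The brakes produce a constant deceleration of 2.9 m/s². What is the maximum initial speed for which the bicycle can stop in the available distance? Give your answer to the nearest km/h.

v²/(2a) = d ⇒ v = √(2 × 2.900 × 19) = √110.20 = 10.4976 m/s.
10.4976 m/s × 3.6 = 37.791 km/h.

Maximum speed ≈ 38 km/h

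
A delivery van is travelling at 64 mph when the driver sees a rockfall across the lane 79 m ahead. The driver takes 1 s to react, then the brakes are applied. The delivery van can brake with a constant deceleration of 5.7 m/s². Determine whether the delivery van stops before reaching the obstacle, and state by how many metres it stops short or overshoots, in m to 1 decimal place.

No — it overshoots by 21.4 m

64 mph × 0.44704 = 28.6106 m/s.
Reaction distance = 28.6106 × 1 = 28.611 m.
Braking distance = v²/(2a) = 818.566 / 11.400 = 71.804 m.
Total stopping distance = 28.611 + 71.804 = 100.415 m, vs 79 m available — it cannot stop in time and overshoots by 100.415 − 79 = 21.415 m.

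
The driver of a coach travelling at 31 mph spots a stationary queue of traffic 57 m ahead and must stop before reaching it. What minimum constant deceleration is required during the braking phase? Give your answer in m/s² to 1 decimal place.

Required deceleration ≈ 1.7 m/s²

31 mph × 0.44704 = 13.8582 m/s.
v² = 2a·d ⇒ a = v²/(2d) = 13.8582² / (2 × 57.000) = 192.050 / 114.000 = 1.6846 m/s².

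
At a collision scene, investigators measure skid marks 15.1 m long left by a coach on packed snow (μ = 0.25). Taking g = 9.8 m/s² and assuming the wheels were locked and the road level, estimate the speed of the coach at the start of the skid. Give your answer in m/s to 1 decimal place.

Deceleration a = μg = 0.25 × 9.8 = 2.450 m/s².
v = √(2a·d) = √(2 × 2.450 × 15.1) = √73.990 = 8.6017 m/s.

Initial speed ≈ 8.6 m/s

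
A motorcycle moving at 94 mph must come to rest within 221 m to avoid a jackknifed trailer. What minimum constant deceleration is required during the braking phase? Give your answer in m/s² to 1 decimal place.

94 mph × 0.44704 = 42.0218 m/s.
v² = 2a·d ⇒ a = v²/(2d) = 42.0218² / (2 × 221.000) = 1765.832 / 442.000 = 3.9951 m/s².

Required deceleration ≈ 4.0 m/s²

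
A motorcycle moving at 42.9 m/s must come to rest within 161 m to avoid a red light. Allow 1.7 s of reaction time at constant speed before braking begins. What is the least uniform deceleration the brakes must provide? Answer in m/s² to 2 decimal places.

Distance covered during reaction = 42.9000 × 1.7 = 72.930 m.
Distance available for braking: 161 − 72.930 = 88.070 m.
v² = 2a·d ⇒ a = v²/(2d) = 42.9000² / (2 × 88.070) = 1840.410 / 176.140 = 10.4486 m/s².

Required deceleration ≈ 10.45 m/s²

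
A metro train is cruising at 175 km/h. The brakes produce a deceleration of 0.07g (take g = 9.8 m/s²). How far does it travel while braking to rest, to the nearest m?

175 km/h ÷ 3.6 = 48.6111 m/s.
a = 0.07 × 9.8 = 0.686 m/s².
Braking distance = v²/(2a) = 48.6111² / (2 × 0.686) = 2363.039 / 1.372 = 1722.332 m.

Braking distance ≈ 1722 m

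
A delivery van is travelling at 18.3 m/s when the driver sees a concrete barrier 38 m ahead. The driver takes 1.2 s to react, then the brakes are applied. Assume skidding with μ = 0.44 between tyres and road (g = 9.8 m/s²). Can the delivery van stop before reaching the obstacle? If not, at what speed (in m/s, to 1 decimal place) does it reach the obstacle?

a = μg = 0.44 × 9.8 = 4.312 m/s².
Reaction distance = 18.3000 × 1.2 = 21.960 m.
Braking distance needed to stop: v²/(2a) = 334.890 / 8.624 = 38.832 m, so total needed = 21.960 + 38.832 = 60.792 m > 38 m — it cannot stop.
Distance remaining when braking begins: 38 − 21.960 = 16.040 m.
v² = v₀² − 2a·d = 334.890 − 2 × 4.312 × 16.040 = 196.561 m²/s².
v = √196.561 = 14.020 m/s.

No — it strikes the obstacle at 14.0 m/s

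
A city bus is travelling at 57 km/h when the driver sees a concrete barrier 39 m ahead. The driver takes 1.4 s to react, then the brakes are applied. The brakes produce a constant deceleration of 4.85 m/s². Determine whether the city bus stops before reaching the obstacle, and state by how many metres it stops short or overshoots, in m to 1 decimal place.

57 km/h ÷ 3.6 = 15.8333 m/s.
Reaction distance = 15.8333 × 1.4 = 22.167 m.
Braking distance = v²/(2a) = 250.693 / 9.700 = 25.845 m.
Total stopping distance = 22.167 + 25.845 = 48.012 m, vs 39 m available — it cannot stop in time and overshoots by 48.012 − 39 = 9.012 m.

No — it overshoots by 9.0 m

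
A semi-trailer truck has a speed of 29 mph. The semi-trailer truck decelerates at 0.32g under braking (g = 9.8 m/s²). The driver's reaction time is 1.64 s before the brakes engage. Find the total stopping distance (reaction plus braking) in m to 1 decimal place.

Total stopping distance ≈ 48.1 m

29 mph × 0.44704 = 12.9642 m/s.
a = 0.32 × 9.8 = 3.136 m/s².
Reaction distance = v·t_r = 12.9642 × 1.64 = 21.261 m.
Braking distance = v²/(2a) = 12.9642² / (2 × 3.136) = 168.070 / 6.272 = 26.797 m.
Total = 21.261 + 26.797 = 48.058 m.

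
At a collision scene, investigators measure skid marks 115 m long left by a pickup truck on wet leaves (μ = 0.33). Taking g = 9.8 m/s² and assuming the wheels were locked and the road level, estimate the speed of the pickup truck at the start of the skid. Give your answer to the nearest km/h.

Initial speed ≈ 98 km/h

Deceleration a = μg = 0.33 × 9.8 = 3.234 m/s².
v = √(2a·d) = √(2 × 3.234 × 115) = √743.820 = 27.2731 m/s.
= 27.2731 × 3.6 = 98.183 km/h.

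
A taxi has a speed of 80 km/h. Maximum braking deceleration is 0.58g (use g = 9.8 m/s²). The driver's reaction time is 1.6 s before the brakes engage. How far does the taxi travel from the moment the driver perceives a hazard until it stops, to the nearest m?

Total stopping distance ≈ 79 m

80 km/h ÷ 3.6 = 22.2222 m/s.
a = 0.58 × 9.8 = 5.684 m/s².
Reaction distance = v·t_r = 22.2222 × 1.6 = 35.556 m.
Braking distance = v²/(2a) = 22.2222² / (2 × 5.684) = 493.826 / 11.368 = 43.440 m.
Total = 35.556 + 43.440 = 78.996 m.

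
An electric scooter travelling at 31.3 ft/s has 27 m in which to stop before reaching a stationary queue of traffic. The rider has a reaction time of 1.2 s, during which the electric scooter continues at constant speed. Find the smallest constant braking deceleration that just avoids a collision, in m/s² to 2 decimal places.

Required deceleration ≈ 2.93 m/s²

31.3 ft/s × 0.3048 = 9.5402 m/s.
Distance covered during reaction = 9.5402 × 1.2 = 11.448 m.
Distance available for braking: 27 − 11.448 = 15.552 m.
v² = 2a·d ⇒ a = v²/(2d) = 9.5402² / (2 × 15.552) = 91.015 / 31.104 = 2.9262 m/s².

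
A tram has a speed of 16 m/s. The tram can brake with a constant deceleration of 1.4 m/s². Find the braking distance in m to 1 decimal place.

Braking distance ≈ 91.4 m

Braking distance = v²/(2a) = 16.0000² / (2 × 1.400) = 256.000 / 2.800 = 91.429 m.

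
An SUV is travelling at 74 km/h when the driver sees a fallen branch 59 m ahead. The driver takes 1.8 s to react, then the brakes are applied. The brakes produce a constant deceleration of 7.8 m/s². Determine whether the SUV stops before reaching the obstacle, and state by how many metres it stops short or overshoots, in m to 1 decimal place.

74 km/h ÷ 3.6 = 20.5556 m/s.
Reaction distance = 20.5556 × 1.8 = 37.000 m.
Braking distance = v²/(2a) = 422.533 / 15.600 = 27.085 m.
Total stopping distance = 37.000 + 27.085 = 64.085 m, vs 59 m available — it cannot stop in time and overshoots by 64.085 − 59 = 5.085 m.

No — it overshoots by 5.1 m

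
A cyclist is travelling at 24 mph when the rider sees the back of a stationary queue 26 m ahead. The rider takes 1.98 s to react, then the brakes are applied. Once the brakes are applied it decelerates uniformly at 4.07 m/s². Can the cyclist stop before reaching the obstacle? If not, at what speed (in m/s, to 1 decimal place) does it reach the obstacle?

No — it strikes the obstacle at 8.7 m/s

24 mph × 0.44704 = 10.7290 m/s.
Reaction distance = 10.7290 × 1.98 = 21.243 m.
Braking distance needed to stop: v²/(2a) = 115.111 / 8.140 = 14.141 m, so total needed = 21.243 + 14.141 = 35.384 m > 26 m — it cannot stop.
Distance remaining when braking begins: 26 − 21.243 = 4.757 m.
v² = v₀² − 2a·d = 115.111 − 2 × 4.070 × 4.757 = 76.389 m²/s².
v = √76.389 = 8.740 m/s.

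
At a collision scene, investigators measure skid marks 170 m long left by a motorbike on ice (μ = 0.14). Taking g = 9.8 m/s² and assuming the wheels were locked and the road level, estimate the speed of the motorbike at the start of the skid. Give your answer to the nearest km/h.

Initial speed ≈ 78 km/h

Deceleration a = μg = 0.14 × 9.8 = 1.372 m/s².
v = √(2a·d) = √(2 × 1.372 × 170) = √466.480 = 21.5981 m/s.
= 21.5981 × 3.6 = 77.753 km/h.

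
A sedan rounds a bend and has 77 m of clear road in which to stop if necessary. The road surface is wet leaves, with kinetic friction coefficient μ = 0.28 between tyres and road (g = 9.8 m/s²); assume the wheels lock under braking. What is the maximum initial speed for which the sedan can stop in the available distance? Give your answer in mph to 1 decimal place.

Maximum speed ≈ 46.0 mph

a = μg = 0.28 × 9.8 = 2.744 m/s².
v²/(2a) = d ⇒ v = √(2 × 2.744 × 77) = √422.58 = 20.5568 m/s.
20.5568 m/s ÷ 0.44704 = 45.984 mph.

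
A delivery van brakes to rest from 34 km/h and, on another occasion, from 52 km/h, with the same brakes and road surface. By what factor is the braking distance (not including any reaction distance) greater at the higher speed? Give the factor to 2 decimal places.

Factor ≈ 2.34

Braking distance d = v²/(2a), so with a fixed, d ∝ v².
Factor = (52/34)² = 1.5294² = 2.3391.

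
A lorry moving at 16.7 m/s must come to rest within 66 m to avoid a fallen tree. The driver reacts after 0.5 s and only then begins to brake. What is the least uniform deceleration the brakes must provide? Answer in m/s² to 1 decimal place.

Required deceleration ≈ 2.4 m/s²

Distance covered during reaction = 16.7000 × 0.5 = 8.350 m.
Distance available for braking: 66 − 8.350 = 57.650 m.
v² = 2a·d ⇒ a = v²/(2d) = 16.7000² / (2 × 57.650) = 278.890 / 115.300 = 2.4188 m/s².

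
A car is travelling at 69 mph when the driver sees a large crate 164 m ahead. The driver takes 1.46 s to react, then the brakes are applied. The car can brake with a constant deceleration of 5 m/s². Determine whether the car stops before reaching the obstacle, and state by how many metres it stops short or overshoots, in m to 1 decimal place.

Yes — it stops 23.8 m short of the obstacle

69 mph × 0.44704 = 30.8458 m/s.
Reaction distance = 30.8458 × 1.46 = 45.035 m.
Braking distance = v²/(2a) = 951.463 / 10.000 = 95.146 m.
Total stopping distance = 45.035 + 95.146 = 140.181 m, vs 164 m available — it stops with 164 − 140.181 = 23.819 m to spare.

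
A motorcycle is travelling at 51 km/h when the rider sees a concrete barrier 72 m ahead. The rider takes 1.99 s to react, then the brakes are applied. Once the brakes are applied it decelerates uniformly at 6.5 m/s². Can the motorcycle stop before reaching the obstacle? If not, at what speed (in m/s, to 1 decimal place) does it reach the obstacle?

51 km/h ÷ 3.6 = 14.1667 m/s.
Reaction distance = 14.1667 × 1.99 = 28.192 m.
Braking distance = v²/(2a) = 200.695 / 13.000 = 15.438 m.
Total stopping distance = 28.192 + 15.438 = 43.630 m, vs 72 m available — it stops with 72 − 43.630 = 28.370 m to spare.

Yes — it stops about 28.4 m short of the obstacle, so it never reaches it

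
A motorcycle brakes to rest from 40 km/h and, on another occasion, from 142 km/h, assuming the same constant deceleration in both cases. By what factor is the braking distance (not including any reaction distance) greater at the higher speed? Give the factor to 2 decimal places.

Braking distance d = v²/(2a), so with a fixed, d ∝ v².
Factor = (142/40)² = 3.5500² = 12.6025.

Factor ≈ 12.60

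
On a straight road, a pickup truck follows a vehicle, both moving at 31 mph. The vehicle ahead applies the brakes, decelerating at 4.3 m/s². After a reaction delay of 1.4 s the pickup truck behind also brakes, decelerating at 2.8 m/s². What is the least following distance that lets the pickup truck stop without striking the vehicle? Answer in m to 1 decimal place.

Minimum gap ≈ 31.4 m

31 mph × 0.44704 = 13.8582 m/s.
Leader travels v²/(2a_L) = 192.050 / 8.600 = 22.331 m before stopping.
Follower covers v·t_r = 13.8582 × 1.4 = 19.401 m while reacting, then v²/(2a_F) = 192.050 / 5.600 = 34.295 m while braking, for a total of 19.401 + 34.295 = 53.696 m.
Since a_F ≤ a_L and the follower starts braking later, the follower is never slower than the leader, so the closest approach is when both have stopped.
Minimum gap = 53.696 − 22.331 = 31.365 m.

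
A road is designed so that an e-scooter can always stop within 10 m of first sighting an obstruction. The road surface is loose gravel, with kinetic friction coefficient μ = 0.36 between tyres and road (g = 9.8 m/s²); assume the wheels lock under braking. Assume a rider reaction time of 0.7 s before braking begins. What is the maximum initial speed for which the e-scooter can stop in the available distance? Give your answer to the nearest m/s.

a = μg = 0.36 × 9.8 = 3.528 m/s².
Stopping distance: v·t_r + v²/(2a) = 10 with t_r = 0.7 s and a = 3.528 m/s².
So v² + 4.939 v − 70.56 = 0.
Positive root: v = −a·t_r + √((a·t_r)² + 2a·d) = −2.470 + √(6.101 + 70.56) = 6.2856 m/s.

Maximum speed ≈ 6 m/s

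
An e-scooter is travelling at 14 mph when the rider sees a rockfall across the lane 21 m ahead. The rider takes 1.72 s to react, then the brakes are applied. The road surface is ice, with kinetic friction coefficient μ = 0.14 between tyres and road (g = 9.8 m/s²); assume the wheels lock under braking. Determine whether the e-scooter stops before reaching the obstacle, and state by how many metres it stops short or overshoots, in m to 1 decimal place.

No — it overshoots by 4.0 m

14 mph × 0.44704 = 6.2586 m/s.
a = μg = 0.14 × 9.8 = 1.372 m/s².
Reaction distance = 6.2586 × 1.72 = 10.765 m.
Braking distance = v²/(2a) = 39.170 / 2.744 = 14.275 m.
Total stopping distance = 10.765 + 14.275 = 25.040 m, vs 21 m available — it cannot stop in time and overshoots by 25.040 − 21 = 4.040 m.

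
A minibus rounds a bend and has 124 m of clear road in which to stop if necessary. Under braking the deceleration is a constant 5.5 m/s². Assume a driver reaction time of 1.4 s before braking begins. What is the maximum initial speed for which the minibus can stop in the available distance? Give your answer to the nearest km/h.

Stopping distance: v·t_r + v²/(2a) = 124 with t_r = 1.4 s and a = 5.500 m/s².
So v² + 15.400 v − 1364.00 = 0.
Positive root: v = −a·t_r + √((a·t_r)² + 2a·d) = −7.700 + √(59.290 + 1364.00) = 30.0265 m/s.
30.0265 m/s × 3.6 = 108.095 km/h.

Maximum speed ≈ 108 km/h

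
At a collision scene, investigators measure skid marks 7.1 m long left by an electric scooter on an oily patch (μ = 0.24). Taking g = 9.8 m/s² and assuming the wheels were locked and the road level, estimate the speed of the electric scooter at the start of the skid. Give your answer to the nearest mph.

Deceleration a = μg = 0.24 × 9.8 = 2.352 m/s².
v = √(2a·d) = √(2 × 2.352 × 7.1) = √33.398 = 5.7791 m/s.
= 5.7791 ÷ 0.44704 = 12.927 mph.

Initial speed ≈ 13 mph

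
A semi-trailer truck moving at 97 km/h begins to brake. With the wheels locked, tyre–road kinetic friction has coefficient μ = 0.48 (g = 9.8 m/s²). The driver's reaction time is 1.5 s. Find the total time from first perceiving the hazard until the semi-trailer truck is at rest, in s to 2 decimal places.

97 km/h ÷ 3.6 = 26.9444 m/s.
a = μg = 0.48 × 9.8 = 4.704 m/s².
Braking time = v/a = 26.9444 / 4.704 = 5.728 s.
Total = 1.5 + 5.728 = 7.228 s.

Total time ≈ 7.23 s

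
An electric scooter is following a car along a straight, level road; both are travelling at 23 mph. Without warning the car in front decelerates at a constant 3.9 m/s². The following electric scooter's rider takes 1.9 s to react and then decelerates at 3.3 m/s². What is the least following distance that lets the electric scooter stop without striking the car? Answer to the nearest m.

Minimum gap ≈ 22 m

23 mph × 0.44704 = 10.2819 m/s.
Leader travels v²/(2a_L) = 105.717 / 7.800 = 13.553 m before stopping.
Follower covers v·t_r = 10.2819 × 1.9 = 19.536 m while reacting, then v²/(2a_F) = 105.717 / 6.600 = 16.018 m while braking, for a total of 19.536 + 16.018 = 35.554 m.
Since a_F ≤ a_L and the follower starts braking later, the follower is never slower than the leader, so the closest approach is when both have stopped.
Minimum gap = 35.554 − 13.553 = 22.001 m.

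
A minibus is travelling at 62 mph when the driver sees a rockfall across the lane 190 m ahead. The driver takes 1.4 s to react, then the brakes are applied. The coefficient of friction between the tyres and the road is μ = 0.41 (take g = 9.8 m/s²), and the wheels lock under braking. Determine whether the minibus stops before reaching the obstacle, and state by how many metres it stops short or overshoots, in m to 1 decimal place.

62 mph × 0.44704 = 27.7165 m/s.
a = μg = 0.41 × 9.8 = 4.018 m/s².
Reaction distance = 27.7165 × 1.4 = 38.803 m.
Braking distance = v²/(2a) = 768.204 / 8.036 = 95.595 m.
Total stopping distance = 38.803 + 95.595 = 134.398 m, vs 190 m available — it stops with 190 − 134.398 = 55.602 m to spare.

Yes — it stops 55.6 m short of the obstacle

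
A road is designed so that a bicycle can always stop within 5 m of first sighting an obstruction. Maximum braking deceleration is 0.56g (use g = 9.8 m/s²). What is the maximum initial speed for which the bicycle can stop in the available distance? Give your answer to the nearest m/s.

Maximum speed ≈ 7 m/s

a = 0.56 × 9.8 = 5.488 m/s².
v²/(2a) = d ⇒ v = √(2 × 5.488 × 5) = √54.88 = 7.4081 m/s.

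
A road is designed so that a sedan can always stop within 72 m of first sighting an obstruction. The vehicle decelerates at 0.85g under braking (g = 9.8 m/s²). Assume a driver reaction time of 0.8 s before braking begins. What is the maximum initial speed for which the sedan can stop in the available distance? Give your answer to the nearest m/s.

Maximum speed ≈ 29 m/s

a = 0.85 × 9.8 = 8.330 m/s².
Stopping distance: v·t_r + v²/(2a) = 72 with t_r = 0.8 s and a = 8.330 m/s².
So v² + 13.328 v − 1199.52 = 0.
Positive root: v = −a·t_r + √((a·t_r)² + 2a·d) = −6.664 + √(44.409 + 1199.52) = 28.6054 m/s.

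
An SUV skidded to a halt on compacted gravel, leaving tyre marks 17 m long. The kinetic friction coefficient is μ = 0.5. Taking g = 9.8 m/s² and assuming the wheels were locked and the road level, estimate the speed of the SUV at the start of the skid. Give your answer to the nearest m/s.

Deceleration a = μg = 0.5 × 9.8 = 4.900 m/s².
v = √(2a·d) = √(2 × 4.900 × 17) = √166.600 = 12.9074 m/s.

Initial speed ≈ 13 m/s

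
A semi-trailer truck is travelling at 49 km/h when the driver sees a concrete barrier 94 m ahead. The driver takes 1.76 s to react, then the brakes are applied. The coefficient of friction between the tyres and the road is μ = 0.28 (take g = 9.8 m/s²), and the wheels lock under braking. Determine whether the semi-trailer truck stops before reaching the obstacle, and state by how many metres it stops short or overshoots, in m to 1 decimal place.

Yes — it stops 36.3 m short of the obstacle

49 km/h ÷ 3.6 = 13.6111 m/s.
a = μg = 0.28 × 9.8 = 2.744 m/s².
Reaction distance = 13.6111 × 1.76 = 23.956 m.
Braking distance = v²/(2a) = 185.262 / 5.488 = 33.758 m.
Total stopping distance = 23.956 + 33.758 = 57.714 m, vs 94 m available — it stops with 94 − 57.714 = 36.286 m to spare.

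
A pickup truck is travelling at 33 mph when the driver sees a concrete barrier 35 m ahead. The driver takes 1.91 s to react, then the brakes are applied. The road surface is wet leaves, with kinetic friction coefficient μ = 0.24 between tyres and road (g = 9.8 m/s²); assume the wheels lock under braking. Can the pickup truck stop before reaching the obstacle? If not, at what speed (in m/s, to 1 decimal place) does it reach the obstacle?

No — it strikes the obstacle at 13.6 m/s

33 mph × 0.44704 = 14.7523 m/s.
a = μg = 0.24 × 9.8 = 2.352 m/s².
Reaction distance = 14.7523 × 1.91 = 28.177 m.
Braking distance needed to stop: v²/(2a) = 217.630 / 4.704 = 46.265 m, so total needed = 28.177 + 46.265 = 74.442 m > 35 m — it cannot stop.
Distance remaining when braking begins: 35 − 28.177 = 6.823 m.
v² = v₀² − 2a·d = 217.630 − 2 × 2.352 × 6.823 = 185.535 m²/s².
v = √185.535 = 13.621 m/s.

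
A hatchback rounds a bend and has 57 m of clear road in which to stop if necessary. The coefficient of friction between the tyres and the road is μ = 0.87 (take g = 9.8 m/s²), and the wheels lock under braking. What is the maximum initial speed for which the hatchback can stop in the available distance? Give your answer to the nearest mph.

a = μg = 0.87 × 9.8 = 8.526 m/s².
v²/(2a) = d ⇒ v = √(2 × 8.526 × 57) = √971.96 = 31.1763 m/s.
31.1763 m/s ÷ 0.44704 = 69.739 mph.

Maximum speed ≈ 70 mph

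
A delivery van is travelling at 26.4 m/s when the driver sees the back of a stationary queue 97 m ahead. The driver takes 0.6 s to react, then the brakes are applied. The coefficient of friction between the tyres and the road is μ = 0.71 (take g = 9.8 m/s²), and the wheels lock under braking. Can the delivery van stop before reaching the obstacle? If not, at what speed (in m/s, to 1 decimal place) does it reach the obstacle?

Yes — it stops about 31.1 m short of the obstacle, so it never reaches it

a = μg = 0.71 × 9.8 = 6.958 m/s².
Reaction distance = 26.4000 × 0.6 = 15.840 m.
Braking distance = v²/(2a) = 696.960 / 13.916 = 50.083 m.
Total stopping distance = 15.840 + 50.083 = 65.923 m, vs 97 m available — it stops with 97 − 65.923 = 31.077 m to spare.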